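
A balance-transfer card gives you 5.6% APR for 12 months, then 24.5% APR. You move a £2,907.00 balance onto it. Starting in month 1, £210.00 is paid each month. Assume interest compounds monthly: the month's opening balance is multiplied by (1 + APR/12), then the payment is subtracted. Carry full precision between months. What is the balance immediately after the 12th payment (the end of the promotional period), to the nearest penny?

£488.34

Promo months 1–12 at r₀ = 5.6%/12 = 0.00466667; months 13+ at r₁ = 24.5%/12 = 0.0204167.
After month 12: iterate B ← B·(1+r₀) − £210.00 for 12 months → £488.34.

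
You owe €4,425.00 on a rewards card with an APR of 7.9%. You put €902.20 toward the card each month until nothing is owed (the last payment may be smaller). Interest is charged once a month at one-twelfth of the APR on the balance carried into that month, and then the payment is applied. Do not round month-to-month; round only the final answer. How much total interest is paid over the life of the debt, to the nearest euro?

€88

Monthly rate r = 7.9%/12 = 0.658333% = 0.00658333.
Payoff takes n = ⌈−ln(1 − rB₀/P)/ln(1+r)⌉ = ⌈5.002⌉ = 6 payments; the last is €1.81.
Total paid = 5·€902.20 + €1.81 = €4,512.81.
Total interest = total paid − principal = €4,512.81 − €4,425.00 = €87.81.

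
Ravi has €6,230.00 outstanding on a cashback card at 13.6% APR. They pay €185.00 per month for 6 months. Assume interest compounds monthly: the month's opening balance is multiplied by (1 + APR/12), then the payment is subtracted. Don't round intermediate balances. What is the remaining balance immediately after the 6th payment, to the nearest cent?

Monthly rate r = 13.6%/12 = 1.13333% = 0.0113333.
Each month: B ← B·(1+r) − €185.00.
Month 1: interest €70.61; balance after payment €6,115.61.
Month 2: interest €69.31; balance after payment €5,999.92.
Month 3: interest €68.00; balance after payment €5,882.92.
Month 4: interest €66.67; balance after payment €5,764.59.
Month 5: interest €65.33; balance after payment €5,644.92.
Month 6: interest €63.98; balance after payment €5,523.90.

€5,523.90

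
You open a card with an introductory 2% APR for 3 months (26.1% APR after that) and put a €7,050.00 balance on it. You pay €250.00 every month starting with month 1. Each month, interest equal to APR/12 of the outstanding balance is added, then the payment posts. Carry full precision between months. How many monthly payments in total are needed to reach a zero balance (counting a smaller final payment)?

41 months

Promo months 1–3 at r₀ = 2%/12 = 0.00166667; months 4+ at r₁ = 26.1%/12 = 0.02175.
After month 3: iterate B ← B·(1+r₀) − €250.00 for 3 months → €6,334.06.
Then at r₁ with €250.00/mo: n₂ = −ln(1 − r₁·B/P)/ln(1+r₁) ≈ 37.22 → 38 more payments.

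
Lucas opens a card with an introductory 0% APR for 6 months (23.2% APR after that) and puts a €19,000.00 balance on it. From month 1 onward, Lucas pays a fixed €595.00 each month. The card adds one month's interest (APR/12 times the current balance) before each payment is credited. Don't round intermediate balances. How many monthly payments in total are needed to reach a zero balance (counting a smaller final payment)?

43 months

Promo months 1–6 at r₀ = 0%/12 = 0; months 7+ at r₁ = 23.2%/12 = 0.0193333.
After month 6 (no interest yet): B = €19,000.00 − 6·€595.00 = €15,430.00.
Then at r₁ with €595.00/mo: n₂ = −ln(1 − r₁·B/P)/ln(1+r₁) ≈ 36.34 → 37 more payments.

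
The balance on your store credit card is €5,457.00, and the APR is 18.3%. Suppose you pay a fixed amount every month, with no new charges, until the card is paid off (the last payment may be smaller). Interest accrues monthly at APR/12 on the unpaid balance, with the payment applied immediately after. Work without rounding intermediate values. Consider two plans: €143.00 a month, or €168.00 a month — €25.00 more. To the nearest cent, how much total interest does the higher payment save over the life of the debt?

€649.19

Monthly rate r = 18.3%/12 = 1.525% = 0.01525.
At €143.00/mo: n = ⌈−ln(1 − rB₀/P)/ln(1+r)⌉ = 58 payments (last €89.75); total interest = total paid − €5,457.00 = €2,783.75.
At €168.00/mo: 46 payments (last €31.56); total interest €2,134.56.
Interest saved = €2,783.75 − €2,134.56 = €649.19.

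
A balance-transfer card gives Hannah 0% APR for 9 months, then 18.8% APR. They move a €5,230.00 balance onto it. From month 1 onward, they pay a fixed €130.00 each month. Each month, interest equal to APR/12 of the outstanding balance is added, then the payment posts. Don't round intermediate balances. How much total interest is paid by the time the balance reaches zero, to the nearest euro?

Promo months 1–9 at r₀ = 0%/12 = 0; months 10+ at r₁ = 18.8%/12 = 0.0156667.
After month 9 (no interest yet): B = €5,230.00 − 9·€130.00 = €4,060.00.
Then at r₁ with €130.00/mo: n₂ = −ln(1 − r₁·B/P)/ln(1+r₁) ≈ 43.22 → 44 more payments.
Total paid = 52·€130.00 + €29.39 = €6,789.39; interest = €6,789.39 − €5,230.00 = €1,559.39.

€1,559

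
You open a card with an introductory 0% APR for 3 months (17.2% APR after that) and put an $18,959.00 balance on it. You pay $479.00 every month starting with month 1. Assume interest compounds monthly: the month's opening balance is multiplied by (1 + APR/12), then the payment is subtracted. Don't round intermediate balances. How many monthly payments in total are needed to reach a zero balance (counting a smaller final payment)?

56 payments

Promo months 1–3 at r₀ = 0%/12 = 0; months 4+ at r₁ = 17.2%/12 = 0.0143333.
After month 3 (no interest yet): B = $18,959.00 − 3·$479.00 = $17,522.00.
Then at r₁ with $479.00/mo: n₂ = −ln(1 − r₁·B/P)/ln(1+r₁) ≈ 52.21 → 53 more payments.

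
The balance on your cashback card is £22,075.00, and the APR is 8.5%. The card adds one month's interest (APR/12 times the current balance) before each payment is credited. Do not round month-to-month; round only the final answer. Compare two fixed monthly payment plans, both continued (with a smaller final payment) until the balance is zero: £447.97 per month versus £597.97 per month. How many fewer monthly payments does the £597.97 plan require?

18 fewer payments

Monthly rate r = 8.5%/12 = 0.708333% = 0.00708333.
At £447.97/mo: n = ⌈−ln(1 − rB₀/P)/ln(1+r)⌉ = 61 payments (last £369.78); total interest = total paid − £22,075.00 = £5,172.98.
At £597.97/mo: 43 payments (last £565.39); total interest £3,605.13.
Payments saved = 61 − 43 = 18.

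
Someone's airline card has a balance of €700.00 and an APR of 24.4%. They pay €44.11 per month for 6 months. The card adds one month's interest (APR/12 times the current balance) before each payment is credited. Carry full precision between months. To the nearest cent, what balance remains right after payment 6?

Monthly rate r = 24.4%/12 = 2.03333% = 0.0203333.
Each month: B ← B·(1+r) − €44.11.
Month 1: interest €14.23; balance after payment €670.12.
Month 2: interest €13.63; balance after payment €639.64.
Month 3: interest €13.01; balance after payment €608.54.
Month 4: interest €12.37; balance after payment €576.80.
Month 5: interest €11.73; balance after payment €544.42.
Month 6: interest €11.07; balance after payment €511.38.

€511.38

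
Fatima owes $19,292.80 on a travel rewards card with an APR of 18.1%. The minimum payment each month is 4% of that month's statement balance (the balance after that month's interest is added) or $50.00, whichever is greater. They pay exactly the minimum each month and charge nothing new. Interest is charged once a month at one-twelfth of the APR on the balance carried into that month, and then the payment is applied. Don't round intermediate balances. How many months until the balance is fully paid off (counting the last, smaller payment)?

138 months

Monthly rate r = 18.1%/12 = 1.50833% = 0.0150833.
While 4% of the post-interest balance exceeds $50.00, each month B ← (B·(1+r))·(1 − 0.04), i.e. B shrinks by the factor (1+r)·0.96 = 0.97448.
This holds for months 1–107. Entering month 108 the balance is $1,213.66; 4% of the post-interest balance is now below $50.00, so the flat $50.00 minimum applies from here.
From month 108 a fixed $50.00 at rate r clears $1,213.66 in 31 more payments. Total: 107 + 31 = 138 months.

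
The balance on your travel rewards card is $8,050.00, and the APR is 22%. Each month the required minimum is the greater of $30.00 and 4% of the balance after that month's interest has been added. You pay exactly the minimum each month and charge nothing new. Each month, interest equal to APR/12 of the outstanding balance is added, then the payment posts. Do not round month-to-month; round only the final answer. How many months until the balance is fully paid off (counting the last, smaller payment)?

Monthly rate r = 22%/12 = 1.83333% = 0.0183333.
While 4% of the post-interest balance exceeds $30.00, each month B ← (B·(1+r))·(1 − 0.04), i.e. B shrinks by the factor (1+r)·0.96 = 0.9776.
This holds for months 1–106. Entering month 107 the balance is $729.26; 4% of the post-interest balance is now below $30.00, so the flat $30.00 minimum applies from here.
From month 107 a fixed $30.00 at rate r clears $729.26 in 33 more payments. Total: 106 + 33 = 139 months.

139 months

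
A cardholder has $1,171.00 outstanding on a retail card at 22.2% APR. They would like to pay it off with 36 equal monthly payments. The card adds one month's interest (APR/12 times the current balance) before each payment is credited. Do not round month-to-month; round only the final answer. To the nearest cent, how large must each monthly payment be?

$44.84

Monthly rate r = 22.2%/12 = 1.85% = 0.0185.
Level-payment amortization: P = B₀·r / (1 − (1+r)^(−n)) = 1171.00·0.0185 / (1 − 1.0185^(−36)).
Denominator 1 − (1+r)^(−36) = 0.483104442.
P = 21.6635 / 0.483104442 ≈ 44.84.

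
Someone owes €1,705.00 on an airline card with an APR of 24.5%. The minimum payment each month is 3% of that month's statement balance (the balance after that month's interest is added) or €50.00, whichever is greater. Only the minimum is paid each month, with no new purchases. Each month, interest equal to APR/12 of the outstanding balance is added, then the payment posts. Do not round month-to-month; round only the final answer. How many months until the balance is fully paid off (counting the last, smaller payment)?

Monthly rate r = 24.5%/12 = 2.04167% = 0.0204167.
While 3% of the post-interest balance exceeds €50.00, each month B ← (B·(1+r))·(1 − 0.03), i.e. B shrinks by the factor (1+r)·0.97 = 0.9898.
This holds for months 1–5. Entering month 6 the balance is €1,619.83; 3% of the post-interest balance is now below €50.00, so the flat €50.00 minimum applies from here.
From month 6 a fixed €50.00 at rate r clears €1,619.83 in 54 more payments. Total: 5 + 54 = 59 months.

59 months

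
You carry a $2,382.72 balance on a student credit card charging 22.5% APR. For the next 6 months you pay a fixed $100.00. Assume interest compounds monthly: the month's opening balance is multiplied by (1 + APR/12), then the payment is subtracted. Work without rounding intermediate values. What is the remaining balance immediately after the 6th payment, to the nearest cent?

$2,034.82

Monthly rate r = 22.5%/12 = 1.875% = 0.01875.
Each month: B ← B·(1+r) − $100.00.
Month 1: interest $44.68; balance after payment $2,327.40.
Month 2: interest $43.64; balance after payment $2,271.03.
Month 3: interest $42.58; balance after payment $2,213.62.
Month 4: interest $41.51; balance after payment $2,155.12.
Month 5: interest $40.41; balance after payment $2,095.53.
Month 6: interest $39.29; balance after payment $2,034.82.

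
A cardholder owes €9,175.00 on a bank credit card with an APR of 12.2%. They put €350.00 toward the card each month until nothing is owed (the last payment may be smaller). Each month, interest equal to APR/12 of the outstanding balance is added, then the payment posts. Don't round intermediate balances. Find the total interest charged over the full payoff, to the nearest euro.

€1,550

Monthly rate r = 12.2%/12 = 1.01667% = 0.0101667.
Payoff takes n = ⌈−ln(1 − rB₀/P)/ln(1+r)⌉ = ⌈30.641⌉ = 31 payments; the last is €224.76.
Total paid = 30·€350.00 + €224.76 = €10,724.76.
Total interest = total paid − principal = €10,724.76 − €9,175.00 = €1,549.76.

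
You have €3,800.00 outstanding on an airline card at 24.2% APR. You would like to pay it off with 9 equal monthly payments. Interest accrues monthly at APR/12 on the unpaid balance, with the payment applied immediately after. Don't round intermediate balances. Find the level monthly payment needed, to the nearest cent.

Monthly rate r = 24.2%/12 = 2.01667% = 0.0201667.
Level-payment amortization: P = B₀·r / (1 − (1+r)^(−n)) = 3800.00·0.0201667 / (1 − 1.02017^(−9)).
Denominator 1 − (1+r)^(−9) = 0.164474252.
P = 76.6333 / 0.164474252 ≈ 465.93.

€465.93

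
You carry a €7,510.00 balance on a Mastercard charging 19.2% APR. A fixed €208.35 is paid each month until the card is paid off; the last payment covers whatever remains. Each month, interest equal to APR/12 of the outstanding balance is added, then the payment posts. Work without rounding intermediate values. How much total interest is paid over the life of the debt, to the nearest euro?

Monthly rate r = 19.2%/12 = 1.6% = 0.016.
Payoff takes n = ⌈−ln(1 − rB₀/P)/ln(1+r)⌉ = ⌈54.162⌉ = 55 payments; the last is €33.89.
Total paid = 54·€208.35 + €33.89 = €11,284.79.
Total interest = total paid − principal = €11,284.79 − €7,510.00 = €3,774.79.

€3,775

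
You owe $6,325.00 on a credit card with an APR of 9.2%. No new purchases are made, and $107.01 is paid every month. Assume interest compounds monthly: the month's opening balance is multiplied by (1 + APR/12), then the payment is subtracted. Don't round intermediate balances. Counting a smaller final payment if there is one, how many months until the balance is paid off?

Monthly rate r = 9.2%/12 = 0.766667% = 0.00766667.
Recurrence: B ← B·(1+r) − $107.01.
Month 1: interest $48.49; balance after payment $6,266.48.
Month 2: interest $48.04; balance after payment $6,207.51.
Closed form: n = −ln(1 − rB₀/P)/ln(1+r) = −ln(0.54685)/ln(1.00767) ≈ 79.030, so the balance reaches zero during payment 80.

80 months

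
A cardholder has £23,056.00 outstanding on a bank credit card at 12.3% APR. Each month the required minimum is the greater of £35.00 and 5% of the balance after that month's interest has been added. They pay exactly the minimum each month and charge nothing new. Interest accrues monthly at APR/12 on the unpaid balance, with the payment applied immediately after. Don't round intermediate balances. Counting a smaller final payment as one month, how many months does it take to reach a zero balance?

Monthly rate r = 12.3%/12 = 1.025% = 0.01025.
While 5% of the post-interest balance exceeds £35.00, each month B ← (B·(1+r))·(1 − 0.05), i.e. B shrinks by the factor (1+r)·0.95 = 0.95974.
This holds for months 1–86. Entering month 87 the balance is £672.82; 5% of the post-interest balance is now below £35.00, so the flat £35.00 minimum applies from here.
From month 87 a fixed £35.00 at rate r clears £672.82 in 22 more payments. Total: 86 + 22 = 108 months.

108 months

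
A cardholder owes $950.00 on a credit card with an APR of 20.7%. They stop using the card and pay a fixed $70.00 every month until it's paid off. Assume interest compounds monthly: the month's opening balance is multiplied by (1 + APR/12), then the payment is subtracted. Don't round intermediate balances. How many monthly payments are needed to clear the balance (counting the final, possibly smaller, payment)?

16 months

Monthly rate r = 20.7%/12 = 1.725% = 0.01725.
Recurrence: B ← B·(1+r) − $70.00.
Month 1: interest $16.39; balance after payment $896.39.
Month 2: interest $15.46; balance after payment $841.85.
Closed form: n = −ln(1 − rB₀/P)/ln(1+r) = −ln(0.76589)/ln(1.01725) ≈ 15.595, so the balance reaches zero during payment 16.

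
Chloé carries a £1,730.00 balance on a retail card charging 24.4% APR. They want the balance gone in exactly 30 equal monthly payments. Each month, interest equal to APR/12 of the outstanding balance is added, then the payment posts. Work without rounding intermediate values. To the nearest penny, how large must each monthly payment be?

£77.60

Monthly rate r = 24.4%/12 = 2.03333% = 0.0203333.
Level-payment amortization: P = B₀·r / (1 − (1+r)^(−n)) = 1730.00·0.0203333 / (1 − 1.02033^(−30)).
Denominator 1 − (1+r)^(−30) = 0.45331425.
P = 35.1767 / 0.45331425 ≈ 77.60.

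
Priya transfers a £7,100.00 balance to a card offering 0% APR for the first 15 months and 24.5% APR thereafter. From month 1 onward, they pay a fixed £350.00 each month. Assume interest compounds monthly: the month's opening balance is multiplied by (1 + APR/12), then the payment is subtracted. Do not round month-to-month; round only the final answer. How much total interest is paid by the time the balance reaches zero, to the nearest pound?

£128

Promo months 1–15 at r₀ = 0%/12 = 0; months 16+ at r₁ = 24.5%/12 = 0.0204167.
After month 15 (no interest yet): B = £7,100.00 − 15·£350.00 = £1,850.00.
Then at r₁ with £350.00/mo: n₂ = −ln(1 − r₁·B/P)/ln(1+r₁) ≈ 5.65 → 6 more payments.
Total paid = 20·£350.00 + £228.36 = £7,228.36; interest = £7,228.36 − £7,100.00 = £128.36.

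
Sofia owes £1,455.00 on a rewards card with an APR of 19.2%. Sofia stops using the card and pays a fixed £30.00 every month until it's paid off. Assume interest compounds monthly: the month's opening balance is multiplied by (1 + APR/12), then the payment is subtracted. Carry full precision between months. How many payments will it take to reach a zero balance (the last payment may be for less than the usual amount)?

95 payments

Monthly rate r = 19.2%/12 = 1.6% = 0.016.
Recurrence: B ← B·(1+r) − £30.00.
Month 1: interest £23.28; balance after payment £1,448.28.
Month 2: interest £23.17; balance after payment £1,441.45.
Closed form: n = −ln(1 − rB₀/P)/ln(1+r) = −ln(0.224)/ln(1.016) ≈ 94.253, so the balance reaches zero during payment 95.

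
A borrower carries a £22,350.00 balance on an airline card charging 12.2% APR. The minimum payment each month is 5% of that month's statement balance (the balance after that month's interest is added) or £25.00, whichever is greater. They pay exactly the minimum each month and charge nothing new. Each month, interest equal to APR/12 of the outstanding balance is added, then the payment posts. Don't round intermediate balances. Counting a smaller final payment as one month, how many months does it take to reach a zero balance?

115 months

Monthly rate r = 12.2%/12 = 1.01667% = 0.0101667.
While 5% of the post-interest balance exceeds £25.00, each month B ← (B·(1+r))·(1 − 0.05), i.e. B shrinks by the factor (1+r)·0.95 = 0.95966.
This holds for months 1–93. Entering month 94 the balance is £485.43; 5% of the post-interest balance is now below £25.00, so the flat £25.00 minimum applies from here.
From month 94 a fixed £25.00 at rate r clears £485.43 in 22 more payments. Total: 93 + 22 = 115 months.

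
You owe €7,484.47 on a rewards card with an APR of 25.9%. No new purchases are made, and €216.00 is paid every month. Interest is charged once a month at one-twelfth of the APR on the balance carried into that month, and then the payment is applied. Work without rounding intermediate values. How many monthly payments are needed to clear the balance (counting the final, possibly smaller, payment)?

65 months

Monthly rate r = 25.9%/12 = 2.15833% = 0.0215833.
Recurrence: B ← B·(1+r) − €216.00.
Month 1: interest €161.54; balance after payment €7,430.01.
Month 2: interest €160.36; balance after payment €7,374.37.
Closed form: n = −ln(1 − rB₀/P)/ln(1+r) = −ln(0.25213)/ln(1.02158) ≈ 64.523, so the balance reaches zero during payment 65.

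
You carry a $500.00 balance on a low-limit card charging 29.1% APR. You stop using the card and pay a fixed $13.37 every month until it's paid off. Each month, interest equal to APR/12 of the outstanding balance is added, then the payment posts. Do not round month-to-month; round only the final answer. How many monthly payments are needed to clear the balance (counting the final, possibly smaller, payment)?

100 months

Monthly rate r = 29.1%/12 = 2.425% = 0.02425.
Recurrence: B ← B·(1+r) − $13.37.
Month 1: interest $12.12; balance after payment $498.75.
Month 2: interest $12.09; balance after payment $497.48.
Closed form: n = −ln(1 − rB₀/P)/ln(1+r) = −ln(0.093119)/ln(1.02425) ≈ 99.074, so the balance reaches zero during payment 100.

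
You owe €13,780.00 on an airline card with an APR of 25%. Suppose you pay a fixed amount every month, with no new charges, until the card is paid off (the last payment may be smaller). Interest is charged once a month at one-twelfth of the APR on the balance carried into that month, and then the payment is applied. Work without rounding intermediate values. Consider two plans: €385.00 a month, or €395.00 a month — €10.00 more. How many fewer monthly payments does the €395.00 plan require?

Monthly rate r = 25%/12 = 2.08333% = 0.0208333.
At €385.00/mo: n = ⌈−ln(1 − rB₀/P)/ln(1+r)⌉ = 67 payments (last €155.06); total interest = total paid − €13,780.00 = €11,785.06.
At €395.00/mo: 63 payments (last €366.75); total interest €11,076.75.
Payments saved = 67 − 63 = 4.

4 fewer payments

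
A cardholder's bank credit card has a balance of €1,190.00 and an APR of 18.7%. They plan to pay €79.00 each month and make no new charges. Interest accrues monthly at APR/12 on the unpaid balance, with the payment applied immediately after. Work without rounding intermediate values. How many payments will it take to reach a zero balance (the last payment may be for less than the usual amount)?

Monthly rate r = 18.7%/12 = 1.55833% = 0.0155833.
Recurrence: B ← B·(1+r) − €79.00.
Month 1: interest €18.54; balance after payment €1,129.54.
Month 2: interest €17.60; balance after payment €1,068.15.
Closed form: n = −ln(1 − rB₀/P)/ln(1+r) = −ln(0.76526)/ln(1.01558) ≈ 17.301, so the balance reaches zero during payment 18.

18 months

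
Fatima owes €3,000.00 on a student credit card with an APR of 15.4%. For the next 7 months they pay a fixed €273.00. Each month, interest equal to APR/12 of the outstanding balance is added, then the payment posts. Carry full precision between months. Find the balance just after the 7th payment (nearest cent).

€1,293.93

Monthly rate r = 15.4%/12 = 1.28333% = 0.0128333.
Each month: B ← B·(1+r) − €273.00.
Month 1: interest €38.50; balance after payment €2,765.50.
Month 2: interest €35.49; balance after payment €2,527.99.
Month 3: interest €32.44; balance after payment €2,287.43.
Month 4: interest €29.36; balance after payment €2,043.79.
Month 5: interest €26.23; balance after payment €1,797.02.
Month 6: interest €23.06; balance after payment €1,547.08.
Month 7: interest €19.85; balance after payment €1,293.93.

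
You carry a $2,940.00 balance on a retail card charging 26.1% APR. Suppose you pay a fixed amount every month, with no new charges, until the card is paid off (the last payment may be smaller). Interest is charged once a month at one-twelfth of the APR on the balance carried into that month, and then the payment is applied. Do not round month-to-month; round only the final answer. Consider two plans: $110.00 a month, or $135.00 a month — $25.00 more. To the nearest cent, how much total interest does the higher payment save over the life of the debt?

$424.18

Monthly rate r = 26.1%/12 = 2.175% = 0.02175.
At $110.00/mo: n = ⌈−ln(1 − rB₀/P)/ln(1+r)⌉ = 41 payments (last $51.27); total interest = total paid − $2,940.00 = $1,511.27.
At $135.00/mo: 30 payments (last $112.09); total interest $1,087.09.
Interest saved = $1,511.27 − $1,087.09 = $424.18.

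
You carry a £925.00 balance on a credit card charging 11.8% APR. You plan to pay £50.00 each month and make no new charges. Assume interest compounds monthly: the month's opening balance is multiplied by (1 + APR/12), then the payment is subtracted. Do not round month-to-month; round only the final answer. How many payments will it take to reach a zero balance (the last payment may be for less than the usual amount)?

21 payments

Monthly rate r = 11.8%/12 = 0.983333% = 0.00983333.
Recurrence: B ← B·(1+r) − £50.00.
Month 1: interest £9.10; balance after payment £884.10.
Month 2: interest £8.69; balance after payment £842.79.
Closed form: n = −ln(1 − rB₀/P)/ln(1+r) = −ln(0.81808)/ln(1.00983) ≈ 20.520, so the balance reaches zero during payment 21.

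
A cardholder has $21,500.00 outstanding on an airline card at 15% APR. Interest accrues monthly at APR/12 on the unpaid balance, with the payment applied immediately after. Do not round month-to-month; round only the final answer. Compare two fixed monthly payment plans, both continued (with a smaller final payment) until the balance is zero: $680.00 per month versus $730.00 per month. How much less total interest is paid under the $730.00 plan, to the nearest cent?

Monthly rate r = 15%/12 = 1.25% = 0.0125.
At $680.00/mo: n = ⌈−ln(1 − rB₀/P)/ln(1+r)⌉ = 41 payments (last $328.98); total interest = total paid − $21,500.00 = $6,028.98.
At $730.00/mo: 37 payments (last $699.10); total interest $5,479.10.
Interest saved = $6,028.98 − $5,479.10 = $549.88.

$549.88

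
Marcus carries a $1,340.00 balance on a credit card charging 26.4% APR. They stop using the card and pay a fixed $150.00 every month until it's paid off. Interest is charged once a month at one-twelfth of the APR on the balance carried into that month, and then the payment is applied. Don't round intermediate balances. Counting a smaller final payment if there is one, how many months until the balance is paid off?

11 payments

Monthly rate r = 26.4%/12 = 2.2% = 0.022.
Recurrence: B ← B·(1+r) − $150.00.
Month 1: interest $29.48; balance after payment $1,219.48.
Month 2: interest $26.83; balance after payment $1,096.31.
Closed form: n = −ln(1 − rB₀/P)/ln(1+r) = −ln(0.80347)/ln(1.022) ≈ 10.055, so the balance reaches zero during payment 11.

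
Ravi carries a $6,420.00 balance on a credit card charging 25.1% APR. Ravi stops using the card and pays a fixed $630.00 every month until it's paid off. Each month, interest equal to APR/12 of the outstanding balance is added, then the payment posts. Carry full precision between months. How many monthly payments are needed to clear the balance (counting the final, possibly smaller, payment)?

Monthly rate r = 25.1%/12 = 2.09167% = 0.0209167.
Recurrence: B ← B·(1+r) − $630.00.
Month 1: interest $134.28; balance after payment $5,924.28.
Month 2: interest $123.92; balance after payment $5,418.20.
Closed form: n = −ln(1 − rB₀/P)/ln(1+r) = −ln(0.78685)/ln(1.02092) ≈ 11.580, so the balance reaches zero during payment 12.

12 months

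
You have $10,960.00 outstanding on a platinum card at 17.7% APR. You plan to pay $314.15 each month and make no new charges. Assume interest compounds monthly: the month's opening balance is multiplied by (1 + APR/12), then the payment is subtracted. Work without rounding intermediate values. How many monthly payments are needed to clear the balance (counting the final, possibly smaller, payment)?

Monthly rate r = 17.7%/12 = 1.475% = 0.01475.
Recurrence: B ← B·(1+r) − $314.15.
Month 1: interest $161.66; balance after payment $10,807.51.
Month 2: interest $159.41; balance after payment $10,652.77.
Closed form: n = −ln(1 − rB₀/P)/ln(1+r) = −ln(0.48541)/ln(1.01475) ≈ 49.362, so the balance reaches zero during payment 50.

50 months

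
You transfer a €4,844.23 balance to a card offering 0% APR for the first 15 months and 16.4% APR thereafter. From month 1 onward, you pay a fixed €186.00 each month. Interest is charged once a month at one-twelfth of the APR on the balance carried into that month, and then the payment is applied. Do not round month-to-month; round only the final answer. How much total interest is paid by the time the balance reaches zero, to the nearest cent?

€187.89

Promo months 1–15 at r₀ = 0%/12 = 0; months 16+ at r₁ = 16.4%/12 = 0.0136667.
After month 15 (no interest yet): B = €4,844.23 − 15·€186.00 = €2,054.23.
Then at r₁ with €186.00/mo: n₂ = −ln(1 − r₁·B/P)/ln(1+r₁) ≈ 12.05 → 13 more payments.
Total paid = 27·€186.00 + €10.12 = €5,032.12; interest = €5,032.12 − €4,844.23 = €187.89.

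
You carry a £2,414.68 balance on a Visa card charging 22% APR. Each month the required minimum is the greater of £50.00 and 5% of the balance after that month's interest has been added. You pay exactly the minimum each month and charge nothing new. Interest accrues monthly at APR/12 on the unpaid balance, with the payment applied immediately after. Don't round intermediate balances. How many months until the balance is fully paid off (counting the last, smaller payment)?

Monthly rate r = 22%/12 = 1.83333% = 0.0183333.
While 5% of the post-interest balance exceeds £50.00, each month B ← (B·(1+r))·(1 − 0.05), i.e. B shrinks by the factor (1+r)·0.95 = 0.96742.
This holds for months 1–28. Entering month 29 the balance is £955.08; 5% of the post-interest balance is now below £50.00, so the flat £50.00 minimum applies from here.
From month 29 a fixed £50.00 at rate r clears £955.08 in 24 more payments. Total: 28 + 24 = 52 months.

52 months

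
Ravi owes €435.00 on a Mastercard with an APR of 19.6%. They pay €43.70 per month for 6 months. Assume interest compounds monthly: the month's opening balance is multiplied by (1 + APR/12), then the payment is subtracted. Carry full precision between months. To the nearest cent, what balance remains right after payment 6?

€206.27

Monthly rate r = 19.6%/12 = 1.63333% = 0.0163333.
Each month: B ← B·(1+r) − €43.70.
Month 1: interest €7.11; balance after payment €398.41.
Month 2: interest €6.51; balance after payment €361.21.
Month 3: interest €5.90; balance after payment €323.41.
Month 4: interest €5.28; balance after payment €284.99.
Month 5: interest €4.65; balance after payment €245.95.
Month 6: interest €4.02; balance after payment €206.27.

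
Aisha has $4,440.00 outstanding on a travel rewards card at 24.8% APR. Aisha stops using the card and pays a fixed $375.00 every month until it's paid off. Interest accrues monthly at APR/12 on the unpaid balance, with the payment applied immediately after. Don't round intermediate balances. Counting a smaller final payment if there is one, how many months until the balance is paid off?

14 payments

Monthly rate r = 24.8%/12 = 2.06667% = 0.0206667.
Recurrence: B ← B·(1+r) − $375.00.
Month 1: interest $91.76; balance after payment $4,156.76.
Month 2: interest $85.91; balance after payment $3,867.67.
Closed form: n = −ln(1 − rB₀/P)/ln(1+r) = −ln(0.75531)/ln(1.02067) ≈ 13.719, so the balance reaches zero during payment 14.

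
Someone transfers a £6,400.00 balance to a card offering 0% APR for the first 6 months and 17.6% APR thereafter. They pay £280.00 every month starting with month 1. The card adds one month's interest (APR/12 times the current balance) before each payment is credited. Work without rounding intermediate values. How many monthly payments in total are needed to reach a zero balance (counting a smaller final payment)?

Promo months 1–6 at r₀ = 0%/12 = 0; months 7+ at r₁ = 17.6%/12 = 0.0146667.
After month 6 (no interest yet): B = £6,400.00 − 6·£280.00 = £4,720.00.
Then at r₁ with £280.00/mo: n₂ = −ln(1 − r₁·B/P)/ln(1+r₁) ≈ 19.51 → 20 more payments.

26 months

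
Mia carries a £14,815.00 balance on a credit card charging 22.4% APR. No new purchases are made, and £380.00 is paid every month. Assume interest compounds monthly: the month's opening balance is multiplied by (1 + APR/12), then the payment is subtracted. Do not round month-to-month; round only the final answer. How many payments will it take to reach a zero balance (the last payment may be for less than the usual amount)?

71 months

Monthly rate r = 22.4%/12 = 1.86667% = 0.0186667.
Recurrence: B ← B·(1+r) − £380.00.
Month 1: interest £276.55; balance after payment £14,711.55.
Month 2: interest £274.62; balance after payment £14,606.16.
Closed form: n = −ln(1 − rB₀/P)/ln(1+r) = −ln(0.27225)/ln(1.01867) ≈ 70.348, so the balance reaches zero during payment 71.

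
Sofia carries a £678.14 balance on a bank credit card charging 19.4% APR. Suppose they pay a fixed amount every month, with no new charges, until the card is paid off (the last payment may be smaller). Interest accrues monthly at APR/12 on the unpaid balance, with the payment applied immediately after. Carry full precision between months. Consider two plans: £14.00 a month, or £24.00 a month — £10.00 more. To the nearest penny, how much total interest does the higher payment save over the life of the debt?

£420.85

Monthly rate r = 19.4%/12 = 1.61667% = 0.0161667.
At £14.00/mo: n = ⌈−ln(1 − rB₀/P)/ln(1+r)⌉ = 96 payments (last £4.15); total interest = total paid − £678.14 = £656.01.
At £24.00/mo: 39 payments (last £1.30); total interest £235.16.
Interest saved = £656.01 − £235.16 = £420.85.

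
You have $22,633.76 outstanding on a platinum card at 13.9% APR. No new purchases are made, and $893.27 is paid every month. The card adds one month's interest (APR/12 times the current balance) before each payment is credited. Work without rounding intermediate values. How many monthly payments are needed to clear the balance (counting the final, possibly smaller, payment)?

Monthly rate r = 13.9%/12 = 1.15833% = 0.0115833.
Recurrence: B ← B·(1+r) − $893.27.
Month 1: interest $262.17; balance after payment $22,002.66.
Month 2: interest $254.86; balance after payment $21,364.26.
Closed form: n = −ln(1 − rB₀/P)/ln(1+r) = −ln(0.7065)/ln(1.01158) ≈ 30.167, so the balance reaches zero during payment 31.

31 payments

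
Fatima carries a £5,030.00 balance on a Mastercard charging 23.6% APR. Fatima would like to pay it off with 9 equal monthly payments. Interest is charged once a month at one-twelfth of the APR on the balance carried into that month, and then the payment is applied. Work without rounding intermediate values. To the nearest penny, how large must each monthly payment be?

£615.27

Monthly rate r = 23.6%/12 = 1.96667% = 0.0196667.
Level-payment amortization: P = B₀·r / (1 − (1+r)^(−n)) = 5030.00·0.0196667 / (1 − 1.01967^(−9)).
Denominator 1 − (1+r)^(−9) = 0.160779663.
P = 98.9233 / 0.160779663 ≈ 615.27.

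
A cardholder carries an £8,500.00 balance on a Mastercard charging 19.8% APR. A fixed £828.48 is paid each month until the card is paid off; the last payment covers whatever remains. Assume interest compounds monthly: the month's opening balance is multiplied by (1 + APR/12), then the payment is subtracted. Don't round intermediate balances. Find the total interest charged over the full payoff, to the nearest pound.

£891

Monthly rate r = 19.8%/12 = 1.65% = 0.0165.
Payoff takes n = ⌈−ln(1 − rB₀/P)/ln(1+r)⌉ = ⌈11.333⌉ = 12 payments; the last is £277.44.
Total paid = 11·£828.48 + £277.44 = £9,390.72.
Total interest = total paid − principal = £9,390.72 − £8,500.00 = £890.72.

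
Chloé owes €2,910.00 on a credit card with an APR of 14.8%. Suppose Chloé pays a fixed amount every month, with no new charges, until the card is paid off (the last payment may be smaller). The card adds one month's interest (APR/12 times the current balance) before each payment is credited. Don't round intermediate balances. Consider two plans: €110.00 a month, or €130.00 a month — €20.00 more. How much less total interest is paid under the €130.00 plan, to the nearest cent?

Monthly rate r = 14.8%/12 = 1.23333% = 0.0123333.
At €110.00/mo: n = ⌈−ln(1 − rB₀/P)/ln(1+r)⌉ = 33 payments (last €24.14); total interest = total paid − €2,910.00 = €634.14.
At €130.00/mo: 27 payments (last €46.47); total interest €516.47.
Interest saved = €634.14 − €516.47 = €117.67.

€117.67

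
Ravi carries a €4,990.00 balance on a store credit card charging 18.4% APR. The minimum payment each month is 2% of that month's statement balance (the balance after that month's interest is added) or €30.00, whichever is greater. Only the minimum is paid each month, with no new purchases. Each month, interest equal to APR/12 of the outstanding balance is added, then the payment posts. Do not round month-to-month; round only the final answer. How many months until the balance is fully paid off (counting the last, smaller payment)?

Monthly rate r = 18.4%/12 = 1.53333% = 0.0153333.
While 2% of the post-interest balance exceeds €30.00, each month B ← (B·(1+r))·(1 − 0.02), i.e. B shrinks by the factor (1+r)·0.98 = 0.99503.
This holds for months 1–245. Entering month 246 the balance is €1,470.98; 2% of the post-interest balance is now below €30.00, so the flat €30.00 minimum applies from here.
From month 246 a fixed €30.00 at rate r clears €1,470.98 in 92 more payments. Total: 245 + 92 = 337 months.

337 months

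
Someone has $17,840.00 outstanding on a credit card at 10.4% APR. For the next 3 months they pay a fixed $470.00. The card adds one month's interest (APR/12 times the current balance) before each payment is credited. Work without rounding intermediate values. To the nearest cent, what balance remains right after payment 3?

Monthly rate r = 10.4%/12 = 0.866667% = 0.00866667.
Each month: B ← B·(1+r) − $470.00.
Month 1: interest $154.61; balance after payment $17,524.61.
Month 2: interest $151.88; balance after payment $17,206.49.
Month 3: interest $149.12; balance after payment $16,885.62.

$16,885.62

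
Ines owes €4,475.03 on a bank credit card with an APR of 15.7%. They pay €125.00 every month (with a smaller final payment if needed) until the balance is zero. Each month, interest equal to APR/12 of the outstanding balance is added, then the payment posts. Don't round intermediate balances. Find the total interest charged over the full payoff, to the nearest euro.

Monthly rate r = 15.7%/12 = 1.30833% = 0.0130833.
Payoff takes n = ⌈−ln(1 − rB₀/P)/ln(1+r)⌉ = ⌈48.609⌉ = 49 payments; the last is €76.27.
Total paid = 48·€125.00 + €76.27 = €6,076.27.
Total interest = total paid − principal = €6,076.27 − €4,475.03 = €1,601.24.

€1,601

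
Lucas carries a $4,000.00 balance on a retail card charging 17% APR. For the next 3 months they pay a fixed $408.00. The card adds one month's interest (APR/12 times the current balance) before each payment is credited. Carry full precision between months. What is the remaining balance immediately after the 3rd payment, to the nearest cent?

$2,931.00

Monthly rate r = 17%/12 = 1.41667% = 0.0141667.
Each month: B ← B·(1+r) − $408.00.
Month 1: interest $56.67; balance after payment $3,648.67.
Month 2: interest $51.69; balance after payment $3,292.36.
Month 3: interest $46.64; balance after payment $2,931.00.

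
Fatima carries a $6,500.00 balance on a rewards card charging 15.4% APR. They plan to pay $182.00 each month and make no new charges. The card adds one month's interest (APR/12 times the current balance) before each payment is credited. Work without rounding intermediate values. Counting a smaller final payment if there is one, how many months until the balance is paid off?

Monthly rate r = 15.4%/12 = 1.28333% = 0.0128333.
Recurrence: B ← B·(1+r) − $182.00.
Month 1: interest $83.42; balance after payment $6,401.42.
Month 2: interest $82.15; balance after payment $6,301.57.
Closed form: n = −ln(1 − rB₀/P)/ln(1+r) = −ln(0.54167)/ln(1.01283) ≈ 48.080, so the balance reaches zero during payment 49.

49 months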